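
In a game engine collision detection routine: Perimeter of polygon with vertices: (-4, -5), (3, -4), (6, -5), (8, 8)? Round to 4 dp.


Sides: (-4, -5)->(3, -4): sqrt(50) = 7.071068, (3, -4)->(6, -5): sqrt(10) = 3.162278, (6, -5)->(8, 8): sqrt(173) = 13.152946, (8, 8)->(-4, -5): sqrt(313) = 17.691806
Sum = 41.078098
Perimeter = 41.0781

41.0781


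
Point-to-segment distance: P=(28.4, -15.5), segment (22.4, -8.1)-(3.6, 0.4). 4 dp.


Project P onto AB: t = 0 (clamped to [0,1])
Closest point on segment: (22.4, -8.1)
Distance: 9.5268

9.5268


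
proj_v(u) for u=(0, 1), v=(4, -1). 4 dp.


u.v = -1, |v| = sqrt(17) = 4.1231
Scalar projection = u.v / |v| = -1 / sqrt(17) = -0.2425

-0.2425


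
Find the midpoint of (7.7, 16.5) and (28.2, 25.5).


M = ((7.7+28.2)/2, (16.5+25.5)/2)
= (17.95, 21)

(17.95, 21)


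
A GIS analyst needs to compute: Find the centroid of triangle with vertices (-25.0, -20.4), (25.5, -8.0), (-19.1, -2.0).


Centroid = ((x_A+x_B+x_C)/3, (y_A+y_B+y_C)/3)
= (((-25)+25.5+(-19.1))/3, ((-20.4)+(-8)+(-2))/3)
= (-6.2, -10.1333)

(-6.2, -10.1333)


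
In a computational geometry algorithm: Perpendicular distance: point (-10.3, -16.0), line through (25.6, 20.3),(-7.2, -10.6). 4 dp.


|cross product| = 81.33
|line direction| = sqrt(2030.65) = 45.0627
Distance = 81.33/sqrt(2030.65) = 1.8048

1.8048


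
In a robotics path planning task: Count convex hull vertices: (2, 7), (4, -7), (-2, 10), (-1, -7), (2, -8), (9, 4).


Convex hull vertices (CCW): (-2, 10), (-1, -7), (2, -8), (4, -7), (9, 4)
Count = 5

5


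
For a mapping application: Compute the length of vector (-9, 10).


|u| = sqrt((-9)^2 + 10^2) = sqrt(181) = 13.4536

13.4536


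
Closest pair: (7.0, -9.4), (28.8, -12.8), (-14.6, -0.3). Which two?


d(P0,P1) = 22.0635, d(P0,P2) = 23.4386, d(P1,P2) = 45.1643
Closest: P0 and P1

Closest pair: (7.0, -9.4) and (28.8, -12.8), distance = 22.0635


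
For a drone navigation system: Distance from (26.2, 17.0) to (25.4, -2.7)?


dx=-0.8, dy=-19.7
d^2 = (-0.8)^2 + (-19.7)^2 = 388.73
d = sqrt(388.73) = 19.7162

19.7162


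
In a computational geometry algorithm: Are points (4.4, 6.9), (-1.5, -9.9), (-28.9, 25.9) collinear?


Cross product: ((-1.5)-4.4)*(25.9-6.9) - ((-9.9)-6.9)*((-28.9)-4.4)
= -671.54

No, not collinear


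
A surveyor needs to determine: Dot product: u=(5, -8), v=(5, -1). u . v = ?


u . v = u_x*v_x + u_y*v_y = 5*5 + (-8)*(-1)
= 25 + 8 = 33

33


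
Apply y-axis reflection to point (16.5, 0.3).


Reflection over y-axis: (x,y) -> (-x,y)
(16.5, 0.3) -> (-16.5, 0.3)

(-16.5, 0.3)


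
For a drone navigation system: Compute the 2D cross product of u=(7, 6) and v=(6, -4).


u x v = u_x*v_y - u_y*v_x = 7*(-4) - 6*6
= (-28) - 36 = -64

-64


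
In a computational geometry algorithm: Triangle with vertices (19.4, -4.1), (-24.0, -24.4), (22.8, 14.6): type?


Side lengths squared: AB^2=2295.65, BC^2=3711.24, CA^2=361.25
Sorted: [361.25, 2295.65, 3711.24]
By sides: Scalene, By angles: Obtuse

Scalene, Obtuse


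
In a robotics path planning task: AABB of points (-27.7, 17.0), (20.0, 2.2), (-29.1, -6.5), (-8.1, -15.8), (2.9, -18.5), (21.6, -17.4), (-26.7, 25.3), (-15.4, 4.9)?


x range: [-29.1, 21.6]
y range: [-18.5, 25.3]
Bounding box: (-29.1,-18.5) to (21.6,25.3)

(-29.1,-18.5) to (21.6,25.3)


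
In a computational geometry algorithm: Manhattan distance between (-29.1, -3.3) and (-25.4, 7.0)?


|(-29.1)-(-25.4)| + |(-3.3)-7| = 3.7 + 10.3 = 14

14


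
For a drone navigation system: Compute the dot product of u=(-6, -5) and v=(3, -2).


u . v = u_x*v_x + u_y*v_y = (-6)*3 + (-5)*(-2)
= (-18) + 10 = -8

-8


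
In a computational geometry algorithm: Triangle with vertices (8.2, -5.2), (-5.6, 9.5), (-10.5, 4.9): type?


Side lengths squared: AB^2=406.53, BC^2=45.17, CA^2=451.7
Sorted: [45.17, 406.53, 451.7]
By sides: Scalene, By angles: Right

Scalene, Right


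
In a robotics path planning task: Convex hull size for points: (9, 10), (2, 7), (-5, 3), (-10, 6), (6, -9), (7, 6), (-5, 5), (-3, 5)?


Convex hull vertices (CCW): (-10, 6), (6, -9), (9, 10)
Count = 3

3


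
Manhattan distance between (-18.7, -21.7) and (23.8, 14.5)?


|(-18.7)-23.8| + |(-21.7)-14.5| = 42.5 + 36.2 = 78.7

78.7


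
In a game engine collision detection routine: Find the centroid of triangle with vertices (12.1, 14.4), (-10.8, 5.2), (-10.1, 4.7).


Centroid = ((x_A+x_B+x_C)/3, (y_A+y_B+y_C)/3)
= ((12.1+(-10.8)+(-10.1))/3, (14.4+5.2+4.7)/3)
= (-2.9333, 8.1)

(-2.9333, 8.1)


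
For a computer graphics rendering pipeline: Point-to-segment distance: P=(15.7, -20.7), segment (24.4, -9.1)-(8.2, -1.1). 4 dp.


Project P onto AB: t = 0.1475 (clamped to [0,1])
Closest point on segment: (22.011, -7.9202)
Distance: 14.2531

14.2531


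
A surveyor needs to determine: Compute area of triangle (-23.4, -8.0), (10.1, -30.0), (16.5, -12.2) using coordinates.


Area = |x_A(y_B-y_C) + x_B(y_C-y_A) + x_C(y_A-y_B)|/2
= |416.52 + (-42.42) + 363|/2
= 737.1/2 = 368.55

368.55


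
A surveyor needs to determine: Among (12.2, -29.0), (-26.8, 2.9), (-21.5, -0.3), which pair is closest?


d(P0,P1) = 50.3846, d(P0,P2) = 44.2649, d(P1,P2) = 6.1911
Closest: P1 and P2

Closest pair: (-26.8, 2.9) and (-21.5, -0.3), distance = 6.1911


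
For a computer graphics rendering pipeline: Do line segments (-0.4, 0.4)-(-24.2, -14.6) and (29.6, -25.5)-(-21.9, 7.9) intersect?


Cross products: d1=-331.85, d2=1235.57, d3=1066.42, d4=-501
d1*d2 < 0 and d3*d4 < 0? yes

Yes, they intersect


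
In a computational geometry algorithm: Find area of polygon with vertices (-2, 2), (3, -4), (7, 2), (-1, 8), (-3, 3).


Shoelace sum: ((-2)*(-4) - 3*2) + (3*2 - 7*(-4)) + (7*8 - (-1)*2) + ((-1)*3 - (-3)*8) + ((-3)*2 - (-2)*3)
= 115
Area = |115|/2 = 57.5

57.5


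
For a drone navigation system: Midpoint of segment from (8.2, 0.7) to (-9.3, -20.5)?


M = ((8.2+(-9.3))/2, (0.7+(-20.5))/2)
= (-0.55, -9.9)

(-0.55, -9.9)


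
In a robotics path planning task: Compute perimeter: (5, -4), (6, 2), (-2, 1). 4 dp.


Sides: (5, -4)->(6, 2): sqrt(37) = 6.082763, (6, 2)->(-2, 1): sqrt(65) = 8.062258, (-2, 1)->(5, -4): sqrt(74) = 8.602325
Sum = 22.747346
Perimeter = 22.7473

22.7473


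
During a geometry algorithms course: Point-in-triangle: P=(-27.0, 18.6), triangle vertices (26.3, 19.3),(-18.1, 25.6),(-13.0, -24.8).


Cross products: AB x AP = 366.87, BC x BP = -484.26, CA x CP = 2323.02
All same sign? no

No, outside


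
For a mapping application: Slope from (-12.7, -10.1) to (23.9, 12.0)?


slope = (y2-y1)/(x2-x1) = (12-(-10.1))/(23.9-(-12.7)) = 22.1/36.6 = 0.6038

0.6038


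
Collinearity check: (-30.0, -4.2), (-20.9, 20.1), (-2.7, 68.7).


Cross product: ((-20.9)-(-30))*(68.7-(-4.2)) - (20.1-(-4.2))*((-2.7)-(-30))
= 0

Yes, collinear


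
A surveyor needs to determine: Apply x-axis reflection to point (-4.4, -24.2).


Reflection over x-axis: (x,y) -> (x,-y)
(-4.4, -24.2) -> (-4.4, 24.2)

(-4.4, 24.2)


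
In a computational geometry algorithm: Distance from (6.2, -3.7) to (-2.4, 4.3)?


dx=-8.6, dy=8
d^2 = (-8.6)^2 + 8^2 = 137.96
d = sqrt(137.96) = 11.7456

11.7456


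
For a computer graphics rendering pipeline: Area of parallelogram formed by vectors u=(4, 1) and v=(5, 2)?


|u x v| = |4*2 - 1*5|
= |8 - 5| = 3

3


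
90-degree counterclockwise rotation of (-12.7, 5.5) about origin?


90° CCW: (x,y) -> (-y, x)
(-12.7,5.5) -> (-5.5, -12.7)

(-5.5, -12.7)


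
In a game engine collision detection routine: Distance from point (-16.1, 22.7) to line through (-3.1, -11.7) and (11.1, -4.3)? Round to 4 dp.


|cross product| = 584.68
|line direction| = sqrt(256.4) = 16.0125
Distance = 584.68/sqrt(256.4) = 36.514

36.514


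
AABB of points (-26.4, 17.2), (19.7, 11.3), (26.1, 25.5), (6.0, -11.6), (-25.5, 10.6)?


x range: [-26.4, 26.1]
y range: [-11.6, 25.5]
Bounding box: (-26.4,-11.6) to (26.1,25.5)

(-26.4,-11.6) to (26.1,25.5)


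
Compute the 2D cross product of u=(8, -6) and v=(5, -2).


u x v = u_x*v_y - u_y*v_x = 8*(-2) - (-6)*5
= (-16) - (-30) = 14

14


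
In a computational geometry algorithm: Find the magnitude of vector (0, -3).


|u| = sqrt(0^2 + (-3)^2) = sqrt(9) = 3

3


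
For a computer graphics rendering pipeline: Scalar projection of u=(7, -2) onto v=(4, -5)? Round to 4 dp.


u.v = 38, |v| = sqrt(41) = 6.4031
Scalar projection = u.v / |v| = 38 / sqrt(41) = 5.9346

5.9346


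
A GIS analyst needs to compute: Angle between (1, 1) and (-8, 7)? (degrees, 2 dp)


u.v = -1, |u| = sqrt(2) = 1.4142, |v| = sqrt(113) = 10.6301
cos(theta) = u.v/(|u||v|) = -1/sqrt(226) = -0.066519
theta = acos(-0.066519) = 93.81 degrees

93.81 degrees


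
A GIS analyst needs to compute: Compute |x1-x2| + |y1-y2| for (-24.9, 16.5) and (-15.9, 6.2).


|(-24.9)-(-15.9)| + |16.5-6.2| = 9 + 10.3 = 19.3

19.3


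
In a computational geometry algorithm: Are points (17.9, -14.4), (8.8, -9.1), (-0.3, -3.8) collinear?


Cross product: (8.8-17.9)*((-3.8)-(-14.4)) - ((-9.1)-(-14.4))*((-0.3)-17.9)
= 0

Yes, collinear


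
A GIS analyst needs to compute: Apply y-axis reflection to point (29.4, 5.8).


Reflection over y-axis: (x,y) -> (-x,y)
(29.4, 5.8) -> (-29.4, 5.8)

(-29.4, 5.8)


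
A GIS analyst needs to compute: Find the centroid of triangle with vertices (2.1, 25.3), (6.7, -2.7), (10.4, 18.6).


Centroid = ((x_A+x_B+x_C)/3, (y_A+y_B+y_C)/3)
= ((2.1+6.7+10.4)/3, (25.3+(-2.7)+18.6)/3)
= (6.4, 13.7333)

(6.4, 13.7333)


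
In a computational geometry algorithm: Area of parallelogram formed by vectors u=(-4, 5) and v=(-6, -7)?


|u x v| = |(-4)*(-7) - 5*(-6)|
= |28 - (-30)| = 58

58


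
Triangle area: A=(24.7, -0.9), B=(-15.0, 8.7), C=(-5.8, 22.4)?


Area = |x_A(y_B-y_C) + x_B(y_C-y_A) + x_C(y_A-y_B)|/2
= |(-338.39) + (-349.5) + 55.68|/2
= 632.21/2 = 316.105

316.105


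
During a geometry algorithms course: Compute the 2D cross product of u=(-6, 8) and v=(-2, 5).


u x v = u_x*v_y - u_y*v_x = (-6)*5 - 8*(-2)
= (-30) - (-16) = -14

-14


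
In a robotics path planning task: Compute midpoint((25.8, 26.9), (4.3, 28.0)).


M = ((25.8+4.3)/2, (26.9+28)/2)
= (15.05, 27.45)

(15.05, 27.45)


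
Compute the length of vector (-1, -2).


|u| = sqrt((-1)^2 + (-2)^2) = sqrt(5) = 2.2361

2.2361


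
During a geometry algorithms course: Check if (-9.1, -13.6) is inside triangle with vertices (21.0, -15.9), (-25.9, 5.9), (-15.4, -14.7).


Cross products: AB x AP = 548.31, BC x BP = 141.33, CA x CP = 47.6
All same sign? yes

Yes, inside


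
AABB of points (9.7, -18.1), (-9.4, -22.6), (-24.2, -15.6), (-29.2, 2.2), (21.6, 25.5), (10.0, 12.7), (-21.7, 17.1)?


x range: [-29.2, 21.6]
y range: [-22.6, 25.5]
Bounding box: (-29.2,-22.6) to (21.6,25.5)

(-29.2,-22.6) to (21.6,25.5)


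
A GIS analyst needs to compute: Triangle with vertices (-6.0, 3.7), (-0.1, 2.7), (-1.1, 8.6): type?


Side lengths squared: AB^2=35.81, BC^2=35.81, CA^2=48.02
Sorted: [35.81, 35.81, 48.02]
By sides: Isosceles, By angles: Acute

Isosceles, Acute


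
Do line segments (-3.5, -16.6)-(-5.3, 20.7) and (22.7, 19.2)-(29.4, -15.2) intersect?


Cross products: d1=-1141.14, d2=-953.15, d3=-1041.7, d4=-1229.69
d1*d2 < 0 and d3*d4 < 0? no

No, they don't intersect


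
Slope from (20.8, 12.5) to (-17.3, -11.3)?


slope = (y2-y1)/(x2-x1) = ((-11.3)-12.5)/((-17.3)-20.8) = (-23.8)/(-38.1) = 0.6247

0.6247


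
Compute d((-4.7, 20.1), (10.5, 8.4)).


dx=15.2, dy=-11.7
d^2 = 15.2^2 + (-11.7)^2 = 367.93
d = sqrt(367.93) = 19.1815

19.1815


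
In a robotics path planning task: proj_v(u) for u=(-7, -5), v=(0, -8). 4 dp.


u.v = 40, |v| = sqrt(64) = 8
Scalar projection = u.v / |v| = 40 / sqrt(64) = 5

5


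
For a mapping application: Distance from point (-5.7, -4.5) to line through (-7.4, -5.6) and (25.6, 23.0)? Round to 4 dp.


|cross product| = 12.32
|line direction| = sqrt(1906.96) = 43.6688
Distance = 12.32/sqrt(1906.96) = 0.2821

0.2821


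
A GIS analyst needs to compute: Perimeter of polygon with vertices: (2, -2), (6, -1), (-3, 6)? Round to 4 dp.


Sides: (2, -2)->(6, -1): sqrt(17) = 4.123106, (6, -1)->(-3, 6): sqrt(130) = 11.401754, (-3, 6)->(2, -2): sqrt(89) = 9.433981
Sum = 24.958841
Perimeter = 24.9588

24.9588


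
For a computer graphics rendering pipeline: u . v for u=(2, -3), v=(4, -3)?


u . v = u_x*v_x + u_y*v_y = 2*4 + (-3)*(-3)
= 8 + 9 = 17

17


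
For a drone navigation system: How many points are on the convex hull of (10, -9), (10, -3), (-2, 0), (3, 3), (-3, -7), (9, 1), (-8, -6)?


Convex hull vertices (CCW): (-8, -6), (-3, -7), (10, -9), (10, -3), (9, 1), (3, 3), (-2, 0)
Count = 7

7


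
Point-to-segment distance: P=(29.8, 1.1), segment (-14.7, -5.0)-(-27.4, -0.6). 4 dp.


Project P onto AB: t = 0 (clamped to [0,1])
Closest point on segment: (-14.7, -5)
Distance: 44.9161

44.9161


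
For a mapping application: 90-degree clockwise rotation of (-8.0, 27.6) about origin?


90° CW: (x,y) -> (y, -x)
(-8,27.6) -> (27.6, 8)

(27.6, 8)


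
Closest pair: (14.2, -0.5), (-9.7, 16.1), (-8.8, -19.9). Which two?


d(P0,P1) = 29.0993, d(P0,P2) = 30.0892, d(P1,P2) = 36.0112
Closest: P0 and P1

Closest pair: (14.2, -0.5) and (-9.7, 16.1), distance = 29.0993


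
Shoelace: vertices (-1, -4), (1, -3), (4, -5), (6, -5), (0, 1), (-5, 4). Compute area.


Shoelace sum: ((-1)*(-3) - 1*(-4)) + (1*(-5) - 4*(-3)) + (4*(-5) - 6*(-5)) + (6*1 - 0*(-5)) + (0*4 - (-5)*1) + ((-5)*(-4) - (-1)*4)
= 59
Area = |59|/2 = 29.5

29.5


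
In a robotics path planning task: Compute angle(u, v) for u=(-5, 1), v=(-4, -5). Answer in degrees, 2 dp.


u.v = 15, |u| = sqrt(26) = 5.099, |v| = sqrt(41) = 6.4031
cos(theta) = u.v/(|u||v|) = 15/sqrt(1066) = 0.459423
theta = acos(0.459423) = 62.65 degrees

62.65 degrees


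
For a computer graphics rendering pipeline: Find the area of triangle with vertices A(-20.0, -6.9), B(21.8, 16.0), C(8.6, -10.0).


Area = |x_A(y_B-y_C) + x_B(y_C-y_A) + x_C(y_A-y_B)|/2
= |(-520) + (-67.58) + (-196.94)|/2
= 784.52/2 = 392.26

392.26


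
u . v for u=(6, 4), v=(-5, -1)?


u . v = u_x*v_x + u_y*v_y = 6*(-5) + 4*(-1)
= (-30) + (-4) = -34

-34


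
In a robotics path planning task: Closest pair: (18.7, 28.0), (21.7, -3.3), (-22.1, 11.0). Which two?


d(P0,P1) = 31.4434, d(P0,P2) = 44.2, d(P1,P2) = 46.0753
Closest: P0 and P1

Closest pair: (18.7, 28.0) and (21.7, -3.3), distance = 31.4434


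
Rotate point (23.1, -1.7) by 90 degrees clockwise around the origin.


90° CW: (x,y) -> (y, -x)
(23.1,-1.7) -> (-1.7, -23.1)

(-1.7, -23.1)


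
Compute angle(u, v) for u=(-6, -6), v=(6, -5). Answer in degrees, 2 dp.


u.v = -6, |u| = sqrt(72) = 8.4853, |v| = sqrt(61) = 7.8102
cos(theta) = u.v/(|u||v|) = -6/sqrt(4392) = -0.090536
theta = acos(-0.090536) = 95.19 degrees

95.19 degrees


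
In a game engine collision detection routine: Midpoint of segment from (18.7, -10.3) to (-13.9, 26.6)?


M = ((18.7+(-13.9))/2, ((-10.3)+26.6)/2)
= (2.4, 8.15)

(2.4, 8.15)


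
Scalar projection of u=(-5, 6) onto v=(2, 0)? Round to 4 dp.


u.v = -10, |v| = sqrt(4) = 2
Scalar projection = u.v / |v| = -10 / sqrt(4) = -5

-5


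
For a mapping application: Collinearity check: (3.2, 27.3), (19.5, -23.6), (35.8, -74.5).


Cross product: (19.5-3.2)*((-74.5)-27.3) - ((-23.6)-27.3)*(35.8-3.2)
= 0

Yes, collinear


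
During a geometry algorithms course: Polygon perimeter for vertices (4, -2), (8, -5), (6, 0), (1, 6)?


Sides: (4, -2)->(8, -5): sqrt(25) = 5, (8, -5)->(6, 0): sqrt(29) = 5.385165, (6, 0)->(1, 6): sqrt(61) = 7.81025, (1, 6)->(4, -2): sqrt(73) = 8.544004
Sum = 26.739419
Perimeter = 26.7394

26.7394


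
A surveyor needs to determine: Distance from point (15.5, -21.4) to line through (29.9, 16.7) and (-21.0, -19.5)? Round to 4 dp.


|cross product| = 1418.01
|line direction| = sqrt(3901.25) = 62.46
Distance = 1418.01/sqrt(3901.25) = 22.7027

22.7027


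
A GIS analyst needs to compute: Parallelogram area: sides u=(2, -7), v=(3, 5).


|u x v| = |2*5 - (-7)*3|
= |10 - (-21)| = 31

31


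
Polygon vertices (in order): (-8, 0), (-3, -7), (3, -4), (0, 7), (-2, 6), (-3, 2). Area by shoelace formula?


Shoelace sum: ((-8)*(-7) - (-3)*0) + ((-3)*(-4) - 3*(-7)) + (3*7 - 0*(-4)) + (0*6 - (-2)*7) + ((-2)*2 - (-3)*6) + ((-3)*0 - (-8)*2)
= 154
Area = |154|/2 = 77

77


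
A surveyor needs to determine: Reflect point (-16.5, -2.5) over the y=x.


Reflection over y=x: (x,y) -> (y,x)
(-16.5, -2.5) -> (-2.5, -16.5)

(-2.5, -16.5)


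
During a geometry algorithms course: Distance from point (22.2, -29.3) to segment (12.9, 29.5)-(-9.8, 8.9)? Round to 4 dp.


Project P onto AB: t = 1 (clamped to [0,1])
Closest point on segment: (-9.8, 8.9)
Distance: 49.8321

49.8321


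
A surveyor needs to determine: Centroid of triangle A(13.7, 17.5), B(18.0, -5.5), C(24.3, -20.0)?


Centroid = ((x_A+x_B+x_C)/3, (y_A+y_B+y_C)/3)
= ((13.7+18+24.3)/3, (17.5+(-5.5)+(-20))/3)
= (18.6667, -2.6667)

(18.6667, -2.6667)


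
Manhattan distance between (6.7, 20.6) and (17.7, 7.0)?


|6.7-17.7| + |20.6-7| = 11 + 13.6 = 24.6

24.6


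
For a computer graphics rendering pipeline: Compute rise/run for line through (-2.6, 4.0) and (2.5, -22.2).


slope = (y2-y1)/(x2-x1) = ((-22.2)-4)/(2.5-(-2.6)) = (-26.2)/5.1 = -5.1373

-5.1373


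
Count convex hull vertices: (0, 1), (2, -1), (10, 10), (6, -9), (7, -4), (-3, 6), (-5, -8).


Convex hull vertices (CCW): (-5, -8), (6, -9), (10, 10), (-3, 6)
Count = 4

4


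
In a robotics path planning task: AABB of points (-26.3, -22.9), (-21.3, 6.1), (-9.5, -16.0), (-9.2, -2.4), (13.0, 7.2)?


x range: [-26.3, 13]
y range: [-22.9, 7.2]
Bounding box: (-26.3,-22.9) to (13,7.2)

(-26.3,-22.9) to (13,7.2)


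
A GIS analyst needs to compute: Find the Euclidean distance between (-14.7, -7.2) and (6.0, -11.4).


dx=20.7, dy=-4.2
d^2 = 20.7^2 + (-4.2)^2 = 446.13
d = sqrt(446.13) = 21.1218

21.1218


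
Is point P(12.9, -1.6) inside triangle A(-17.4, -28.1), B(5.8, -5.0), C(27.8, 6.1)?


Cross products: AB x AP = -85.13, BC x BP = -4.01, CA x CP = -161.54
All same sign? yes

Yes, inside


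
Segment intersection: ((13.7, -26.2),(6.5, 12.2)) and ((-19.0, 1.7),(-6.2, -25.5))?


Cross products: d1=532.32, d2=828, d3=1054.8, d4=759.12
d1*d2 < 0 and d3*d4 < 0? no

No, they don't intersect


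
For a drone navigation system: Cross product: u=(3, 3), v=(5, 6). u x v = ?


u x v = u_x*v_y - u_y*v_x = 3*6 - 3*5
= 18 - 15 = 3

3


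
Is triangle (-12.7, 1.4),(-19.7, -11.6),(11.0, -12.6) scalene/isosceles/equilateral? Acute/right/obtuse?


Side lengths squared: AB^2=218, BC^2=943.49, CA^2=757.69
Sorted: [218, 757.69, 943.49]
By sides: Scalene, By angles: Acute

Scalene, Acute


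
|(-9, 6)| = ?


|u| = sqrt((-9)^2 + 6^2) = sqrt(117) = 10.8167

10.8167


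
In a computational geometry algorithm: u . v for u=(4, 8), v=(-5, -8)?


u . v = u_x*v_x + u_y*v_y = 4*(-5) + 8*(-8)
= (-20) + (-64) = -84

-84


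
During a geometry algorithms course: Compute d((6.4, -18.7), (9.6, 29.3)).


dx=3.2, dy=48
d^2 = 3.2^2 + 48^2 = 2314.24
d = sqrt(2314.24) = 48.1065

48.1065


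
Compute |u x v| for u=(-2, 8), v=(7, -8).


|u x v| = |(-2)*(-8) - 8*7|
= |16 - 56| = 40

40


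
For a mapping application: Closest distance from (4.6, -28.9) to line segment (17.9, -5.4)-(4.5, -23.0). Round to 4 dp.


Project P onto AB: t = 1 (clamped to [0,1])
Closest point on segment: (4.5, -23)
Distance: 5.9008

5.9008


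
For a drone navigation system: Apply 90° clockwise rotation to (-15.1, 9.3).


90° CW: (x,y) -> (y, -x)
(-15.1,9.3) -> (9.3, 15.1)

(9.3, 15.1)


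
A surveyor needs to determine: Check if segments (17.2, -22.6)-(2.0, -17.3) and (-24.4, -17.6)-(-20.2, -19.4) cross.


Cross products: d1=53.88, d2=48.78, d3=144.48, d4=149.58
d1*d2 < 0 and d3*d4 < 0? no

No, they don't intersect


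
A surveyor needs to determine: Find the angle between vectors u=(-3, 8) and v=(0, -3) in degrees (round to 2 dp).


u.v = -24, |u| = sqrt(73) = 8.544, |v| = sqrt(9) = 3
cos(theta) = u.v/(|u||v|) = -24/sqrt(657) = -0.936329
theta = acos(-0.936329) = 159.44 degrees

159.44 degrees


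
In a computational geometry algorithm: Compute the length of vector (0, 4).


|u| = sqrt(0^2 + 4^2) = sqrt(16) = 4

4


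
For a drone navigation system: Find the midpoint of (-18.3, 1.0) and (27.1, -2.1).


M = (((-18.3)+27.1)/2, (1+(-2.1))/2)
= (4.4, -0.55)

(4.4, -0.55)


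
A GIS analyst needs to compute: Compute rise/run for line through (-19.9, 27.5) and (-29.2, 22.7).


slope = (y2-y1)/(x2-x1) = (22.7-27.5)/((-29.2)-(-19.9)) = (-4.8)/(-9.3) = 0.5161

0.5161


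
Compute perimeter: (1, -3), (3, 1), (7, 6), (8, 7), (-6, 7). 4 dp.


Sides: (1, -3)->(3, 1): sqrt(20) = 4.472136, (3, 1)->(7, 6): sqrt(41) = 6.403124, (7, 6)->(8, 7): sqrt(2) = 1.414214, (8, 7)->(-6, 7): sqrt(196) = 14, (-6, 7)->(1, -3): sqrt(149) = 12.206556
Sum = 38.49603
Perimeter = 38.496

38.496


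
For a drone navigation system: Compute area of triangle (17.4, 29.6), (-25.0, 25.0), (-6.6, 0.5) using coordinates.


Area = |x_A(y_B-y_C) + x_B(y_C-y_A) + x_C(y_A-y_B)|/2
= |426.3 + 727.5 + (-30.36)|/2
= 1123.44/2 = 561.72

561.72


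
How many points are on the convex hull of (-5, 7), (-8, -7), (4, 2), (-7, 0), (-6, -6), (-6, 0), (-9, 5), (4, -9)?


Convex hull vertices (CCW): (-9, 5), (-8, -7), (4, -9), (4, 2), (-5, 7)
Count = 5

5


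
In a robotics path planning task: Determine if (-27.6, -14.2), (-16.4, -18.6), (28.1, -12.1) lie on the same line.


Cross product: ((-16.4)-(-27.6))*((-12.1)-(-14.2)) - ((-18.6)-(-14.2))*(28.1-(-27.6))
= 268.6

No, not collinear


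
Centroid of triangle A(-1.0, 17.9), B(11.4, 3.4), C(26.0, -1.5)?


Centroid = ((x_A+x_B+x_C)/3, (y_A+y_B+y_C)/3)
= (((-1)+11.4+26)/3, (17.9+3.4+(-1.5))/3)
= (12.1333, 6.6)

(12.1333, 6.6)


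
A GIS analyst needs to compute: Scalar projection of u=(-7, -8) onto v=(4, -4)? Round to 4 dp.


u.v = 4, |v| = sqrt(32) = 5.6569
Scalar projection = u.v / |v| = 4 / sqrt(32) = 0.7071

0.7071


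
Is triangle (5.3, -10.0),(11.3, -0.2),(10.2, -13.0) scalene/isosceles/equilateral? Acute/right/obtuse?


Side lengths squared: AB^2=132.04, BC^2=165.05, CA^2=33.01
Sorted: [33.01, 132.04, 165.05]
By sides: Scalene, By angles: Right

Scalene, Right


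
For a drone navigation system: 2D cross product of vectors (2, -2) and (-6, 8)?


u x v = u_x*v_y - u_y*v_x = 2*8 - (-2)*(-6)
= 16 - 12 = 4

4


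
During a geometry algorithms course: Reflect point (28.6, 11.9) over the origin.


Reflection over origin: (x,y) -> (-x,-y)
(28.6, 11.9) -> (-28.6, -11.9)

(-28.6, -11.9)


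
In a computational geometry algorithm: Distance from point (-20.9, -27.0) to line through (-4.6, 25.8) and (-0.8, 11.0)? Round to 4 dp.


|cross product| = 441.88
|line direction| = sqrt(233.48) = 15.2801
Distance = 441.88/sqrt(233.48) = 28.9187

28.9187


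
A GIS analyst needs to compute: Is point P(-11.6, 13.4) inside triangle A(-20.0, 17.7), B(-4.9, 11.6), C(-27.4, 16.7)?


Cross products: AB x AP = -13.69, BC x BP = -6.33, CA x CP = -40.22
All same sign? yes

Yes, inside


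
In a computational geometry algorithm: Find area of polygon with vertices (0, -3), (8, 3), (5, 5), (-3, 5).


Shoelace sum: (0*3 - 8*(-3)) + (8*5 - 5*3) + (5*5 - (-3)*5) + ((-3)*(-3) - 0*5)
= 98
Area = |98|/2 = 49

49


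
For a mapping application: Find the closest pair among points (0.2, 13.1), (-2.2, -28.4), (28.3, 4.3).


d(P0,P1) = 41.5693, d(P0,P2) = 29.4457, d(P1,P2) = 44.7162
Closest: P0 and P2

Closest pair: (0.2, 13.1) and (28.3, 4.3), distance = 29.4457


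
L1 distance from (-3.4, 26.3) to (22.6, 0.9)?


|(-3.4)-22.6| + |26.3-0.9| = 26 + 25.4 = 51.4

51.4


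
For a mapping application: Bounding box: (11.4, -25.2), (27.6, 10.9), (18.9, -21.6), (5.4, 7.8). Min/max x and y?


x range: [5.4, 27.6]
y range: [-25.2, 10.9]
Bounding box: (5.4,-25.2) to (27.6,10.9)

(5.4,-25.2) to (27.6,10.9)


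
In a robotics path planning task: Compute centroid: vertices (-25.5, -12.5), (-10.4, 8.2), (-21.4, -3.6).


Centroid = ((x_A+x_B+x_C)/3, (y_A+y_B+y_C)/3)
= (((-25.5)+(-10.4)+(-21.4))/3, ((-12.5)+8.2+(-3.6))/3)
= (-19.1, -2.6333)

(-19.1, -2.6333)


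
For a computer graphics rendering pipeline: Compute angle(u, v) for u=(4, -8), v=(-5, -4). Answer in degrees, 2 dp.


u.v = 12, |u| = sqrt(80) = 8.9443, |v| = sqrt(41) = 6.4031
cos(theta) = u.v/(|u||v|) = 12/sqrt(3280) = 0.209529
theta = acos(0.209529) = 77.91 degrees

77.91 degrees


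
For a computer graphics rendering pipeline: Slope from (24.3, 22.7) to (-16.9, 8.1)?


slope = (y2-y1)/(x2-x1) = (8.1-22.7)/((-16.9)-24.3) = (-14.6)/(-41.2) = 0.3544

0.3544


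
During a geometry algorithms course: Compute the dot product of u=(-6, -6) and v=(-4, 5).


u . v = u_x*v_x + u_y*v_y = (-6)*(-4) + (-6)*5
= 24 + (-30) = -6

-6


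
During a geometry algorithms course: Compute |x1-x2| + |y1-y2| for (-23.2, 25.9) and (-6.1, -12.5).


|(-23.2)-(-6.1)| + |25.9-(-12.5)| = 17.1 + 38.4 = 55.5

55.5


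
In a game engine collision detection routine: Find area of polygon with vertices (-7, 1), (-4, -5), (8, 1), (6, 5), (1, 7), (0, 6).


Shoelace sum: ((-7)*(-5) - (-4)*1) + ((-4)*1 - 8*(-5)) + (8*5 - 6*1) + (6*7 - 1*5) + (1*6 - 0*7) + (0*1 - (-7)*6)
= 194
Area = |194|/2 = 97

97


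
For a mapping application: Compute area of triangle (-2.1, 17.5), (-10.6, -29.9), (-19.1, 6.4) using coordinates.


Area = |x_A(y_B-y_C) + x_B(y_C-y_A) + x_C(y_A-y_B)|/2
= |76.23 + 117.66 + (-905.34)|/2
= 711.45/2 = 355.725

355.725


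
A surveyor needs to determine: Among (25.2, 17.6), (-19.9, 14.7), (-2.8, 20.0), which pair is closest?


d(P0,P1) = 45.1931, d(P0,P2) = 28.1027, d(P1,P2) = 17.9025
Closest: P1 and P2

Closest pair: (-19.9, 14.7) and (-2.8, 20.0), distance = 17.9025


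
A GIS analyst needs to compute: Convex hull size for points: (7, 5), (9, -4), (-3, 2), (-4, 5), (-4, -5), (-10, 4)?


Convex hull vertices (CCW): (-10, 4), (-4, -5), (9, -4), (7, 5), (-4, 5)
Count = 5

5


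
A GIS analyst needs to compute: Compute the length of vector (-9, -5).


|u| = sqrt((-9)^2 + (-5)^2) = sqrt(106) = 10.2956

10.2956


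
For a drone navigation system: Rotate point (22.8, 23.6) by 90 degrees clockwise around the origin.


90° CW: (x,y) -> (y, -x)
(22.8,23.6) -> (23.6, -22.8)

(23.6, -22.8)


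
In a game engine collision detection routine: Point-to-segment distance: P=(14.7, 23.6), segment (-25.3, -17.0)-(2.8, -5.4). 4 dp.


Project P onto AB: t = 1 (clamped to [0,1])
Closest point on segment: (2.8, -5.4)
Distance: 31.3466

31.3466


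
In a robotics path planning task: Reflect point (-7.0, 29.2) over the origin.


Reflection over origin: (x,y) -> (-x,-y)
(-7, 29.2) -> (7, -29.2)

(7, -29.2)


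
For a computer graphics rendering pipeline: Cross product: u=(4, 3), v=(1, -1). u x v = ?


u x v = u_x*v_y - u_y*v_x = 4*(-1) - 3*1
= (-4) - 3 = -7

-7


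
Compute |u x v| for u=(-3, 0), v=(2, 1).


|u x v| = |(-3)*1 - 0*2|
= |(-3) - 0| = 3

3


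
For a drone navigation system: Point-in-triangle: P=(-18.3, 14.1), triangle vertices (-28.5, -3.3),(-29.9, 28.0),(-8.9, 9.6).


Cross products: AB x AP = -343.62, BC x BP = -78.46, CA x CP = -209.46
All same sign? yes

Yes, inside


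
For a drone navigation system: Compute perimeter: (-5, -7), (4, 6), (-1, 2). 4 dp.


Sides: (-5, -7)->(4, 6): sqrt(250) = 15.811388, (4, 6)->(-1, 2): sqrt(41) = 6.403124, (-1, 2)->(-5, -7): sqrt(97) = 9.848858
Sum = 32.06337
Perimeter = 32.0634

32.0634


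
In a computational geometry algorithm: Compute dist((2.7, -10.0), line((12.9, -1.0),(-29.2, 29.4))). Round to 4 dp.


|cross product| = 688.98
|line direction| = sqrt(2696.57) = 51.9285
Distance = 688.98/sqrt(2696.57) = 13.2679

13.2679


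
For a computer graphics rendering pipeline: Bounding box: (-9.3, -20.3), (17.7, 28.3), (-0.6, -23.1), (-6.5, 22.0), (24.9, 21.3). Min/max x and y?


x range: [-9.3, 24.9]
y range: [-23.1, 28.3]
Bounding box: (-9.3,-23.1) to (24.9,28.3)

(-9.3,-23.1) to (24.9,28.3)


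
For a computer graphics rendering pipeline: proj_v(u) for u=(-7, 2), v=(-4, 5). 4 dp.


u.v = 38, |v| = sqrt(41) = 6.4031
Scalar projection = u.v / |v| = 38 / sqrt(41) = 5.9346

5.9346


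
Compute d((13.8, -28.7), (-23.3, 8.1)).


dx=-37.1, dy=36.8
d^2 = (-37.1)^2 + 36.8^2 = 2730.65
d = sqrt(2730.65) = 52.2556

52.2556


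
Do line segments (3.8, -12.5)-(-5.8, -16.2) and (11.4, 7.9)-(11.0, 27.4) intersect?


Cross products: d1=156.36, d2=345.04, d3=-167.72, d4=-356.4
d1*d2 < 0 and d3*d4 < 0? no

No, they don't intersect


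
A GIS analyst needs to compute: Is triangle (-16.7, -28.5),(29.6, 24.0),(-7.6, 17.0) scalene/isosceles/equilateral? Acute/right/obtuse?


Side lengths squared: AB^2=4899.94, BC^2=1432.84, CA^2=2153.06
Sorted: [1432.84, 2153.06, 4899.94]
By sides: Scalene, By angles: Obtuse

Scalene, Obtuse


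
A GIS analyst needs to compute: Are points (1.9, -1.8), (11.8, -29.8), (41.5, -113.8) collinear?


Cross product: (11.8-1.9)*((-113.8)-(-1.8)) - ((-29.8)-(-1.8))*(41.5-1.9)
= 0

Yes, collinear


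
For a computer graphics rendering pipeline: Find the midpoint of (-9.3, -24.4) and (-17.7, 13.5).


M = (((-9.3)+(-17.7))/2, ((-24.4)+13.5)/2)
= (-13.5, -5.45)

(-13.5, -5.45)


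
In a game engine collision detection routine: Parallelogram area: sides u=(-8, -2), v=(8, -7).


|u x v| = |(-8)*(-7) - (-2)*8|
= |56 - (-16)| = 72

72


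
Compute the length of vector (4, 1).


|u| = sqrt(4^2 + 1^2) = sqrt(17) = 4.1231

4.1231


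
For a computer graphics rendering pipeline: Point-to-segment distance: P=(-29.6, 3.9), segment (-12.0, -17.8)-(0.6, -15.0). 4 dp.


Project P onto AB: t = 0 (clamped to [0,1])
Closest point on segment: (-12, -17.8)
Distance: 27.9401

27.9401


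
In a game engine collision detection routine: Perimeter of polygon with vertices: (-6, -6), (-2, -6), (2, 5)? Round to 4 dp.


Sides: (-6, -6)->(-2, -6): sqrt(16) = 4, (-2, -6)->(2, 5): sqrt(137) = 11.7047, (2, 5)->(-6, -6): sqrt(185) = 13.601471
Sum = 29.306171
Perimeter = 29.3062

29.3062


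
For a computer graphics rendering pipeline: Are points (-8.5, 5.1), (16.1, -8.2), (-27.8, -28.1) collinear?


Cross product: (16.1-(-8.5))*((-28.1)-5.1) - ((-8.2)-5.1)*((-27.8)-(-8.5))
= -1073.41

No, not collinear


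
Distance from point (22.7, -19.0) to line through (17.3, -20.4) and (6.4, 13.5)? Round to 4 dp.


|cross product| = 198.32
|line direction| = sqrt(1268.02) = 35.6093
Distance = 198.32/sqrt(1268.02) = 5.5693

5.5693


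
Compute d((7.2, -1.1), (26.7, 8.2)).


dx=19.5, dy=9.3
d^2 = 19.5^2 + 9.3^2 = 466.74
d = sqrt(466.74) = 21.6042

21.6042


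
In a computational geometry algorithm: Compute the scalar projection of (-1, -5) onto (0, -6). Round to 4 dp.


u.v = 30, |v| = sqrt(36) = 6
Scalar projection = u.v / |v| = 30 / sqrt(36) = 5

5


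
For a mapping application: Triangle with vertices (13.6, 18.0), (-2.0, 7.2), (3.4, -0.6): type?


Side lengths squared: AB^2=360, BC^2=90, CA^2=450
Sorted: [90, 360, 450]
By sides: Scalene, By angles: Right

Scalene, Right


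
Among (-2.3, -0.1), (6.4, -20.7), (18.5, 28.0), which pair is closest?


d(P0,P1) = 22.3618, d(P0,P2) = 34.9607, d(P1,P2) = 50.1807
Closest: P0 and P1

Closest pair: (-2.3, -0.1) and (6.4, -20.7), distance = 22.3618


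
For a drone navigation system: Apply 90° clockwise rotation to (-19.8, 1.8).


90° CW: (x,y) -> (y, -x)
(-19.8,1.8) -> (1.8, 19.8)

(1.8, 19.8)


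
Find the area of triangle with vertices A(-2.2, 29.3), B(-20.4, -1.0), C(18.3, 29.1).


Area = |x_A(y_B-y_C) + x_B(y_C-y_A) + x_C(y_A-y_B)|/2
= |66.22 + 4.08 + 554.49|/2
= 624.79/2 = 312.395

312.395


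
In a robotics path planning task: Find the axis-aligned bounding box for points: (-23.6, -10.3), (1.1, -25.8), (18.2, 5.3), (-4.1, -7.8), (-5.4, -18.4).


x range: [-23.6, 18.2]
y range: [-25.8, 5.3]
Bounding box: (-23.6,-25.8) to (18.2,5.3)

(-23.6,-25.8) to (18.2,5.3)


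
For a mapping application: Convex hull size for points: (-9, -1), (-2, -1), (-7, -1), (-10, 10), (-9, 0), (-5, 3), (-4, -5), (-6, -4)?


Convex hull vertices (CCW): (-10, 10), (-9, -1), (-6, -4), (-4, -5), (-2, -1)
Count = 5

5


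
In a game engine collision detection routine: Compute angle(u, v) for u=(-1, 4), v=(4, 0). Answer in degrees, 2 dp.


u.v = -4, |u| = sqrt(17) = 4.1231, |v| = sqrt(16) = 4
cos(theta) = u.v/(|u||v|) = -4/sqrt(272) = -0.242536
theta = acos(-0.242536) = 104.04 degrees

104.04 degrees


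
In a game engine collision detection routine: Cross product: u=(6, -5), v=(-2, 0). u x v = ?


u x v = u_x*v_y - u_y*v_x = 6*0 - (-5)*(-2)
= 0 - 10 = -10

-10


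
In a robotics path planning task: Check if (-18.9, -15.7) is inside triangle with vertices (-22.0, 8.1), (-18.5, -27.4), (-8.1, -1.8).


Cross products: AB x AP = 26.75, BC x BP = 131.92, CA x CP = 300.13
All same sign? yes

Yes, inside


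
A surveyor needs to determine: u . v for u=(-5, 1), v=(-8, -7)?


u . v = u_x*v_x + u_y*v_y = (-5)*(-8) + 1*(-7)
= 40 + (-7) = 33

33


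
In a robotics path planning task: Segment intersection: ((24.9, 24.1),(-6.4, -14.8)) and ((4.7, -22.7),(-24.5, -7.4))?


Cross products: d1=-1675.62, d2=-60.85, d3=679.06, d4=-935.71
d1*d2 < 0 and d3*d4 < 0? no

No, they don't intersect


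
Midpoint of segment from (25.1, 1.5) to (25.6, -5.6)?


M = ((25.1+25.6)/2, (1.5+(-5.6))/2)
= (25.35, -2.05)

(25.35, -2.05)


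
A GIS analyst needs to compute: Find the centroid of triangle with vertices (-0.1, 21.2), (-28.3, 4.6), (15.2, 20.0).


Centroid = ((x_A+x_B+x_C)/3, (y_A+y_B+y_C)/3)
= (((-0.1)+(-28.3)+15.2)/3, (21.2+4.6+20)/3)
= (-4.4, 15.2667)

(-4.4, 15.2667)


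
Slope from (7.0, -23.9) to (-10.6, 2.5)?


slope = (y2-y1)/(x2-x1) = (2.5-(-23.9))/((-10.6)-7) = 26.4/(-17.6) = -1.5

-1.5


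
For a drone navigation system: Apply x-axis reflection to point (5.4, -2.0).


Reflection over x-axis: (x,y) -> (x,-y)
(5.4, -2) -> (5.4, 2)

(5.4, 2)


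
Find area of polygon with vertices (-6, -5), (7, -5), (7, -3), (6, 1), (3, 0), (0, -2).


Shoelace sum: ((-6)*(-5) - 7*(-5)) + (7*(-3) - 7*(-5)) + (7*1 - 6*(-3)) + (6*0 - 3*1) + (3*(-2) - 0*0) + (0*(-5) - (-6)*(-2))
= 83
Area = |83|/2 = 41.5

41.5


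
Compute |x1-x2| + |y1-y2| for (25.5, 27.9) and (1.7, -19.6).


|25.5-1.7| + |27.9-(-19.6)| = 23.8 + 47.5 = 71.3

71.3


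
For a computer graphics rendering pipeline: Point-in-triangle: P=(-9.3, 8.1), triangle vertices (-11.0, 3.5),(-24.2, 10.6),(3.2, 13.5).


Cross products: AB x AP = -72.79, BC x BP = -111.71, CA x CP = -48.32
All same sign? yes

Yes, inside


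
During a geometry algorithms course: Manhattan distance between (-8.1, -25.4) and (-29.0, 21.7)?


|(-8.1)-(-29)| + |(-25.4)-21.7| = 20.9 + 47.1 = 68

68


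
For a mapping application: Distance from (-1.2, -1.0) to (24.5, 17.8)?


dx=25.7, dy=18.8
d^2 = 25.7^2 + 18.8^2 = 1013.93
d = sqrt(1013.93) = 31.8423

31.8423


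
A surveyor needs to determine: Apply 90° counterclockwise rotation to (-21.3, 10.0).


90° CCW: (x,y) -> (-y, x)
(-21.3,10) -> (-10, -21.3)

(-10, -21.3)


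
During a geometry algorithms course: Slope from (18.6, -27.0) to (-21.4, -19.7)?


slope = (y2-y1)/(x2-x1) = ((-19.7)-(-27))/((-21.4)-18.6) = 7.3/(-40) = -0.1825

-0.1825


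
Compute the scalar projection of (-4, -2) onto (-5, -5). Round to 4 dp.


u.v = 30, |v| = sqrt(50) = 7.0711
Scalar projection = u.v / |v| = 30 / sqrt(50) = 4.2426

4.2426


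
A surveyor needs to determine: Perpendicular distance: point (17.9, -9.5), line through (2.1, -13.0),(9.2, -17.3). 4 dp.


|cross product| = 92.79
|line direction| = sqrt(68.9) = 8.3006
Distance = 92.79/sqrt(68.9) = 11.1787

11.1787


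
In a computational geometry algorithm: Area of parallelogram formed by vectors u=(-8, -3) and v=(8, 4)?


|u x v| = |(-8)*4 - (-3)*8|
= |(-32) - (-24)| = 8

8


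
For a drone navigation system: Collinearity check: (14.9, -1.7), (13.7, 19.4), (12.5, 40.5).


Cross product: (13.7-14.9)*(40.5-(-1.7)) - (19.4-(-1.7))*(12.5-14.9)
= 0

Yes, collinear


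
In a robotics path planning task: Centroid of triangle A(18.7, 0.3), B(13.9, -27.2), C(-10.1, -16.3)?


Centroid = ((x_A+x_B+x_C)/3, (y_A+y_B+y_C)/3)
= ((18.7+13.9+(-10.1))/3, (0.3+(-27.2)+(-16.3))/3)
= (7.5, -14.4)

(7.5, -14.4)


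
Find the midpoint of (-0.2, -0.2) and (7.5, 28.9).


M = (((-0.2)+7.5)/2, ((-0.2)+28.9)/2)
= (3.65, 14.35)

(3.65, 14.35)


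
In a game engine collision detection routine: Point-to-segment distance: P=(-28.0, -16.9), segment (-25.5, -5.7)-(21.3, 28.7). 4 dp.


Project P onto AB: t = 0 (clamped to [0,1])
Closest point on segment: (-25.5, -5.7)
Distance: 11.4756

11.4756


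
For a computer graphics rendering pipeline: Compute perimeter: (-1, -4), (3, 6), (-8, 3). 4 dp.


Sides: (-1, -4)->(3, 6): sqrt(116) = 10.77033, (3, 6)->(-8, 3): sqrt(130) = 11.401754, (-8, 3)->(-1, -4): sqrt(98) = 9.899495
Sum = 32.071579
Perimeter = 32.0716

32.0716


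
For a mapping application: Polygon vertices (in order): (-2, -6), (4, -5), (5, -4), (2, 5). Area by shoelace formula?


Shoelace sum: ((-2)*(-5) - 4*(-6)) + (4*(-4) - 5*(-5)) + (5*5 - 2*(-4)) + (2*(-6) - (-2)*5)
= 74
Area = |74|/2 = 37

37


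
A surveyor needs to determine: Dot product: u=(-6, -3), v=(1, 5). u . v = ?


u . v = u_x*v_x + u_y*v_y = (-6)*1 + (-3)*5
= (-6) + (-15) = -21

-21


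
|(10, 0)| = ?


|u| = sqrt(10^2 + 0^2) = sqrt(100) = 10

10


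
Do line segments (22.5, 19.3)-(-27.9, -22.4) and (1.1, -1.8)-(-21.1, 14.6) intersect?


Cross products: d1=-819.38, d2=932.92, d3=171.06, d4=-1581.24
d1*d2 < 0 and d3*d4 < 0? yes

Yes, they intersect


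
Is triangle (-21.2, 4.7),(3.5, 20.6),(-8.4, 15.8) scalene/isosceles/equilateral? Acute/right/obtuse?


Side lengths squared: AB^2=862.9, BC^2=164.65, CA^2=287.05
Sorted: [164.65, 287.05, 862.9]
By sides: Scalene, By angles: Obtuse

Scalene, Obtuse


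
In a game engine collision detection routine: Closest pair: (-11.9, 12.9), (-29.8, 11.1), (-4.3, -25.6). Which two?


d(P0,P1) = 17.9903, d(P0,P2) = 39.243, d(P1,P2) = 44.6894
Closest: P0 and P1

Closest pair: (-11.9, 12.9) and (-29.8, 11.1), distance = 17.9903


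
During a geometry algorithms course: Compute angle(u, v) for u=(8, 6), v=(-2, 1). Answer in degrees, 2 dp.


u.v = -10, |u| = sqrt(100) = 10, |v| = sqrt(5) = 2.2361
cos(theta) = u.v/(|u||v|) = -10/sqrt(500) = -0.447214
theta = acos(-0.447214) = 116.57 degrees

116.57 degrees


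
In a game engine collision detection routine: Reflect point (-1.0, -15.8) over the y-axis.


Reflection over y-axis: (x,y) -> (-x,y)
(-1, -15.8) -> (1, -15.8)

(1, -15.8)


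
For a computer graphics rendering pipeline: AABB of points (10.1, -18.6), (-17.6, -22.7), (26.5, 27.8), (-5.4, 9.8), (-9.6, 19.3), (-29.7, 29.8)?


x range: [-29.7, 26.5]
y range: [-22.7, 29.8]
Bounding box: (-29.7,-22.7) to (26.5,29.8)

(-29.7,-22.7) to (26.5,29.8)


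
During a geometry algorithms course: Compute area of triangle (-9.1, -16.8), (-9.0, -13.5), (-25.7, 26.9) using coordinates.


Area = |x_A(y_B-y_C) + x_B(y_C-y_A) + x_C(y_A-y_B)|/2
= |367.64 + (-393.3) + 84.81|/2
= 59.15/2 = 29.575

29.575


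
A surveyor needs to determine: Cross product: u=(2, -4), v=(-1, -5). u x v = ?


u x v = u_x*v_y - u_y*v_x = 2*(-5) - (-4)*(-1)
= (-10) - 4 = -14

-14
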